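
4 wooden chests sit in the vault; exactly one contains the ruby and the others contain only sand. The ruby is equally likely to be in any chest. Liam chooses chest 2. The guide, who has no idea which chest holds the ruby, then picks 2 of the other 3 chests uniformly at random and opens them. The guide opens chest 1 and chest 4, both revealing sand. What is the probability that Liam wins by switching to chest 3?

Apply Bayes' rule, conditioning on where the ruby actually is.
If it is in either of chests 1 and 4 (prior 1/4 each): that chest was opened and seen not to hold the prize — ruled out; weight (1/4)·0 = 0 each.
If it is in either of chests 2 and 3 (prior 1/4 each): the guide picks exactly this set with probability 1/3 regardless, and none is the prize; weight (1/4)·(1/3) = 1/12 each.
The weights sum to 1/6.
So P(the ruby in chest 3 | the guide opened chest 1 and chest 4) = (1/12) / (1/6) = 1/2.

1/2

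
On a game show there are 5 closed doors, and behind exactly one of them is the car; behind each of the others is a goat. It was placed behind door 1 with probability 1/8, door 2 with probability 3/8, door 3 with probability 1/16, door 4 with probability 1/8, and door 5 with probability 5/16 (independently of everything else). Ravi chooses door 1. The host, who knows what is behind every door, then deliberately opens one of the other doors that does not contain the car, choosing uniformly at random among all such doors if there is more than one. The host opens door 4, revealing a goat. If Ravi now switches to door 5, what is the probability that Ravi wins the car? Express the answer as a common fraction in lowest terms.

Apply Bayes' rule, conditioning on where the car actually is.
If it is behind door 1 (prior 1/8): the host has 4 equally likely choices, so probability 1/4; weight (1/8)·(1/4) = 1/32.
If it is behind door 2 (prior 3/8): the host has 3 equally likely choices, so probability 1/3; weight (3/8)·(1/3) = 1/8.
If it is behind door 3 (prior 1/16): the host has 3 equally likely choices, so probability 1/3; weight (1/16)·(1/3) = 1/48.
If it is behind door 4 (prior 1/8): the host opened door 4, so this case is ruled out; weight (1/8)·0 = 0.
If it is behind door 5 (prior 5/16): the host has 3 equally likely choices, so probability 1/3; weight (5/16)·(1/3) = 5/48.
The weights sum to 9/32.
So P(the car behind door 5 | the host opened door 4) = (5/48) / (9/32) = 10/27.

10/27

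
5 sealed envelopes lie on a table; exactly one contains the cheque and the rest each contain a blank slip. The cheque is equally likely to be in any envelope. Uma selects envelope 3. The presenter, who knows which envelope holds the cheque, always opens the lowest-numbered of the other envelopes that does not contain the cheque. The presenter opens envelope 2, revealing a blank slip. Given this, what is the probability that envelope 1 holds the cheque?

1

Apply Bayes' rule, conditioning on where the cheque actually is.
If it is in envelope 1 (prior 1/5): envelope 2 is the lowest-numbered option available, probability 1; weight (1/5)·1 = 1/5.
If it is in envelope 2 (prior 1/5): the presenter opened envelope 2, so this case is ruled out; weight (1/5)·0 = 0.
If it is in any of envelopes 3, 4, and 5 (prior 1/5 each): the presenter would have opened envelope 1 instead, probability 0; weight (1/5)·0 = 0 each.
The weights sum to 1/5.
So P(the cheque in envelope 1 | the presenter opened envelope 2) = (1/5) / (1/5) = 1.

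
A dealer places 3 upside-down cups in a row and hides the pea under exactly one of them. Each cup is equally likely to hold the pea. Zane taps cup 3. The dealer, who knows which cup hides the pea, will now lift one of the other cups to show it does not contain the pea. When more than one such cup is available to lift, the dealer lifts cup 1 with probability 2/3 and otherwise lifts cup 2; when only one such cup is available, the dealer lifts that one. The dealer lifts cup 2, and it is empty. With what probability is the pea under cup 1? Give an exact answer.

3/4

Apply Bayes' rule, conditioning on where the pea actually is.
If it is under cup 1 (prior 1/3): only cup 2 is available, probability 1; weight (1/3)·1 = 1/3.
If it is under cup 2 (prior 1/3): the dealer opened cup 2, so this case is ruled out; weight (1/3)·0 = 0.
If it is under cup 3 (prior 1/3): cup 1 is available but not opened, probability 1/3; weight (1/3)·(1/3) = 1/9.
The weights sum to 4/9.
So P(the pea under cup 1 | the dealer opened cup 2) = (1/3) / (4/9) = 3/4.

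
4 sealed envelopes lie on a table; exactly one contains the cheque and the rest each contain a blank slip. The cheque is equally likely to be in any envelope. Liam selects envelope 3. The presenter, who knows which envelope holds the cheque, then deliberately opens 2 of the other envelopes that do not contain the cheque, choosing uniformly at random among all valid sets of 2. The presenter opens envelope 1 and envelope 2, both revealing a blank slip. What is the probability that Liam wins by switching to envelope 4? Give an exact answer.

Apply Bayes' rule, conditioning on where the cheque actually is.
If it is in either of envelopes 1 and 2 (prior 1/4 each): that envelope was opened and seen not to hold the prize — ruled out; weight (1/4)·0 = 0 each.
If it is in envelope 3 (prior 1/4): the presenter has 3 equally likely choices, so probability 1/3; weight (1/4)·(1/3) = 1/12.
If it is in envelope 4 (prior 1/4): the presenter has no choice, probability 1; weight (1/4)·1 = 1/4.
The weights sum to 1/3.
So P(the cheque in envelope 4 | the presenter opened envelope 1 and envelope 2) = (1/4) / (1/3) = 3/4.

3/4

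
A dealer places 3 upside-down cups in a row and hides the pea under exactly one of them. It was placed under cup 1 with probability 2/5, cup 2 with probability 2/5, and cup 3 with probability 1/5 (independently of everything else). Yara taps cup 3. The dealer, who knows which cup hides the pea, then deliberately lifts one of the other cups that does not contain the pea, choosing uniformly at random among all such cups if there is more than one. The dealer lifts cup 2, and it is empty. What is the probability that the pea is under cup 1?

Apply Bayes' rule, conditioning on where the pea actually is.
If it is under cup 1 (prior 2/5): the dealer has no choice, probability 1; weight (2/5)·1 = 2/5.
If it is under cup 2 (prior 2/5): the dealer opened cup 2, so this case is ruled out; weight (2/5)·0 = 0.
If it is under cup 3 (prior 1/5): the dealer has 2 equally likely choices, so probability 1/2; weight (1/5)·(1/2) = 1/10.
The weights sum to 1/2.
So P(the pea under cup 1 | the dealer opened cup 2) = (2/5) / (1/2) = 4/5.

4/5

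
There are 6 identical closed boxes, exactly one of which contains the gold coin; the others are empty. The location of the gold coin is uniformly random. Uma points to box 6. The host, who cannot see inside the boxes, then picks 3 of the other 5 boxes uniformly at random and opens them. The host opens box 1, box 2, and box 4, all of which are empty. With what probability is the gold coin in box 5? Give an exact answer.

1/3

Because the host chose which boxes to open without knowing where the gold coin is, the choice is independent of the prize location. Learning that none of the 3 opened boxes holds the gold coin simply rules out those 3 locations and leaves the remaining 3 boxes still equally likely by symmetry.
So P(the gold coin in box 5) = 1/3.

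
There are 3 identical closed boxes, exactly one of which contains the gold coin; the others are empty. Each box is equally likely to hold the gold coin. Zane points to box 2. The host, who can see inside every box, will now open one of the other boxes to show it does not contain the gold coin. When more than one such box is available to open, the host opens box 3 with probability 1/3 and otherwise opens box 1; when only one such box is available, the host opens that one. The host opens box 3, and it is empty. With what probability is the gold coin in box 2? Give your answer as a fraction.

Consider each possible location of the gold coin in turn.
If it is in box 1 (prior 1/3): only box 3 is available, probability 1; weight (1/3)·1 = 1/3.
If it is in box 2 (prior 1/3): box 3 is available, opened with probability 1/3; weight (1/3)·(1/3) = 1/9.
If it is in box 3 (prior 1/3): the host opened box 3, so this case is ruled out; weight (1/3)·0 = 0.
The weights sum to 4/9.
So P(the gold coin in box 2 | the host opened box 3) = (1/9) / (4/9) = 1/4.

1/4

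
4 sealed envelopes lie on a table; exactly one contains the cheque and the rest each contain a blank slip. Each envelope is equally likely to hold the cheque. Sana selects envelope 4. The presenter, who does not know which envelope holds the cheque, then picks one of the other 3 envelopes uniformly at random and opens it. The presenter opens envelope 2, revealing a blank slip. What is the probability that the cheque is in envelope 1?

1/3

Apply Bayes' rule, conditioning on where the cheque actually is.
If it is in any of envelopes 1, 3, and 4 (prior 1/4 each): the presenter picks envelope 2 with probability 1/3 regardless, and it is not the prize; weight (1/4)·(1/3) = 1/12 each.
If it is in envelope 2 (prior 1/4): the presenter opened envelope 2, so this case is ruled out; weight (1/4)·0 = 0.
The weights sum to 1/4.
So P(the cheque in envelope 1 | the presenter opened envelope 2) = (1/12) / (1/4) = 1/3.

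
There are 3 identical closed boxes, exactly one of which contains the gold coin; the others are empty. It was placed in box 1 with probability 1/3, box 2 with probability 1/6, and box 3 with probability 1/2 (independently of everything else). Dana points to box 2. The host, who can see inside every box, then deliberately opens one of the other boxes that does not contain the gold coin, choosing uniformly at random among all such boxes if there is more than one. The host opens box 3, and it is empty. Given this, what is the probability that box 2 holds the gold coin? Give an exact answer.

1/5

Apply Bayes' rule, conditioning on where the gold coin actually is.
If it is in box 1 (prior 1/3): the host has no choice, probability 1; weight (1/3)·1 = 1/3.
If it is in box 2 (prior 1/6): the host has 2 equally likely choices, so probability 1/2; weight (1/6)·(1/2) = 1/12.
If it is in box 3 (prior 1/2): the host opened box 3, so this case is ruled out; weight (1/2)·0 = 0.
The weights sum to 5/12.
So P(the gold coin in box 2 | the host opened box 3) = (1/12) / (5/12) = 1/5.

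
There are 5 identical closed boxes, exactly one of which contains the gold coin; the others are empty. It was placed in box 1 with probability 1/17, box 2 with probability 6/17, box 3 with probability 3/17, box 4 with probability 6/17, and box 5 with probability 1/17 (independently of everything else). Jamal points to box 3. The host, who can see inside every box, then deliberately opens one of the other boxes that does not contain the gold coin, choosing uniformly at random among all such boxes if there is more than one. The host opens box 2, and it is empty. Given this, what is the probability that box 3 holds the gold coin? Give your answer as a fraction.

Condition on the true location of the gold coin.
If it is in either of boxes 1 and 5 (prior 1/17 each): the host has 3 equally likely choices, so probability 1/3; weight (1/17)·(1/3) = 1/51 each.
If it is in box 2 (prior 6/17): the host opened box 2, so this case is ruled out; weight (6/17)·0 = 0.
If it is in box 3 (prior 3/17): the host has 4 equally likely choices, so probability 1/4; weight (3/17)·(1/4) = 3/68.
If it is in box 4 (prior 6/17): the host has 3 equally likely choices, so probability 1/3; weight (6/17)·(1/3) = 2/17.
The weights sum to 41/204.
So P(the gold coin in box 3 | the host opened box 2) = (3/68) / (41/204) = 9/41.

9/41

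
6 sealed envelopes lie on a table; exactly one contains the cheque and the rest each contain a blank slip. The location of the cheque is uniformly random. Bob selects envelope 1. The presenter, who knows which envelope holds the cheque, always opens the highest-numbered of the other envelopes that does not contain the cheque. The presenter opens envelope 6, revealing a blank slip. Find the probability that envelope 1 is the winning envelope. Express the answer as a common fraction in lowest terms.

1/5

Consider each possible location of the cheque in turn.
If it is in any of envelopes 1, 2, 3, 4, and 5 (prior 1/6 each): envelope 6 is the highest-numbered option available, probability 1; weight (1/6)·1 = 1/6 each.
If it is in envelope 6 (prior 1/6): the presenter opened envelope 6, so this case is ruled out; weight (1/6)·0 = 0.
The weights sum to 5/6.
So P(the cheque in envelope 1 | the presenter opened envelope 6) = (1/6) / (5/6) = 1/5.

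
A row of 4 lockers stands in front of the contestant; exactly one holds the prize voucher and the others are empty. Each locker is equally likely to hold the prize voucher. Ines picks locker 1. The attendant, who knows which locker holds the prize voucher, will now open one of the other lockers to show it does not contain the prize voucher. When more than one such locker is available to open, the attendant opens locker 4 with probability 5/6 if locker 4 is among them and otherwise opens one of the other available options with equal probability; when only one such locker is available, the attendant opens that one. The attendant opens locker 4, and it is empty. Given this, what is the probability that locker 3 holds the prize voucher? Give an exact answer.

Consider each possible location of the prize voucher in turn.
If it is in any of lockers 1, 2, and 3 (prior 1/4 each): locker 4 is available, opened with probability 5/6; weight (1/4)·(5/6) = 5/24 each.
If it is in locker 4 (prior 1/4): the attendant opened locker 4, so this case is ruled out; weight (1/4)·0 = 0.
The weights sum to 5/8.
So P(the prize voucher in locker 3 | the attendant opened locker 4) = (5/24) / (5/8) = 1/3.

1/3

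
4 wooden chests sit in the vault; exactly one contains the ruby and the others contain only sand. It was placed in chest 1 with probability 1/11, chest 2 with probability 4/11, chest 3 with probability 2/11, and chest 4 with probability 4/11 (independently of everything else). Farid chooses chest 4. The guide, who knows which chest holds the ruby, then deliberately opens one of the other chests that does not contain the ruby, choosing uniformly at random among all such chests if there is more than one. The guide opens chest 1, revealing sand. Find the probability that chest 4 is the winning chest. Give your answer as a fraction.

4/13

Apply Bayes' rule, conditioning on where the ruby actually is.
If it is in chest 1 (prior 1/11): the guide opened chest 1, so this case is ruled out; weight (1/11)·0 = 0.
If it is in chest 2 (prior 4/11): the guide has 2 equally likely choices, so probability 1/2; weight (4/11)·(1/2) = 2/11.
If it is in chest 3 (prior 2/11): the guide has 2 equally likely choices, so probability 1/2; weight (2/11)·(1/2) = 1/11.
If it is in chest 4 (prior 4/11): the guide has 3 equally likely choices, so probability 1/3; weight (4/11)·(1/3) = 4/33.
The weights sum to 13/33.
So P(the ruby in chest 4 | the guide opened chest 1) = (4/33) / (13/33) = 4/13.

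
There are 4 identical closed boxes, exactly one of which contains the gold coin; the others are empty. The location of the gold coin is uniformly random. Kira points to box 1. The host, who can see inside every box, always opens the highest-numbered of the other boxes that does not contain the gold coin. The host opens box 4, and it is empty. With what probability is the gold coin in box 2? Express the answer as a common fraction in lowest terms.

Apply Bayes' rule, conditioning on where the gold coin actually is.
If it is in any of boxes 1, 2, and 3 (prior 1/4 each): box 4 is the highest-numbered option available, probability 1; weight (1/4)·1 = 1/4 each.
If it is in box 4 (prior 1/4): the host opened box 4, so this case is ruled out; weight (1/4)·0 = 0.
The weights sum to 3/4.
So P(the gold coin in box 2 | the host opened box 4) = (1/4) / (3/4) = 1/3.

1/3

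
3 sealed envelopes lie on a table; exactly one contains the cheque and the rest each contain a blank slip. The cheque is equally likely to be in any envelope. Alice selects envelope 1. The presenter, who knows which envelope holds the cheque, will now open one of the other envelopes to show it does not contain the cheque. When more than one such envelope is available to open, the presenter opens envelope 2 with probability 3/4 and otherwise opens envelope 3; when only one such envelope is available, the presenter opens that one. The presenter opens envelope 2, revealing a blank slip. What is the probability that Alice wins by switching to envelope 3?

Condition on the true location of the cheque.
If it is in envelope 1 (prior 1/3): envelope 2 is available, opened with probability 3/4; weight (1/3)·(3/4) = 1/4.
If it is in envelope 2 (prior 1/3): the presenter opened envelope 2, so this case is ruled out; weight (1/3)·0 = 0.
If it is in envelope 3 (prior 1/3): only envelope 2 is available, probability 1; weight (1/3)·1 = 1/3.
The weights sum to 7/12.
So P(the cheque in envelope 3 | the presenter opened envelope 2) = (1/3) / (7/12) = 4/7.

4/7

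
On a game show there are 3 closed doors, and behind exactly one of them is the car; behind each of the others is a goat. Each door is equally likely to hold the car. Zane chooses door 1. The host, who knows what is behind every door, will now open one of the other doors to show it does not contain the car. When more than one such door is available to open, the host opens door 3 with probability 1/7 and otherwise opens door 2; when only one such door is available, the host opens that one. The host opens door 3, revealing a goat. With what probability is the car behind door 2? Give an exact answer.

7/8

Condition on the true location of the car.
If it is behind door 1 (prior 1/3): door 3 is available, opened with probability 1/7; weight (1/3)·(1/7) = 1/21.
If it is behind door 2 (prior 1/3): only door 3 is available, probability 1; weight (1/3)·1 = 1/3.
If it is behind door 3 (prior 1/3): the host opened door 3, so this case is ruled out; weight (1/3)·0 = 0.
The weights sum to 8/21.
So P(the car behind door 2 | the host opened door 3) = (1/3) / (8/21) = 7/8.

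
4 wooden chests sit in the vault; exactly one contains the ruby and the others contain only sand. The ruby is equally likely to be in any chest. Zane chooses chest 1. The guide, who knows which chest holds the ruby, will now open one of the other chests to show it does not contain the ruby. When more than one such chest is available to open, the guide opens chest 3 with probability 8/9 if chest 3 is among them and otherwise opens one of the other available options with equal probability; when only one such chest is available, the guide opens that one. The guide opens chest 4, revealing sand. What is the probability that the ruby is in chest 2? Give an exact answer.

1/6

Consider each possible location of the ruby in turn.
If it is in chest 1 (prior 1/4): chest 3 is available but not opened; chest 4 gets probability (1 − 8/9)/2 = 1/18; weight (1/4)·(1/18) = 1/72.
If it is in chest 2 (prior 1/4): chest 3 is available but not opened, probability 1/9; weight (1/4)·(1/9) = 1/36.
If it is in chest 3 (prior 1/4): chest 3 holds the prize so is unavailable; the guide chooses uniformly among the 2 others, probability 1/2; weight (1/4)·(1/2) = 1/8.
If it is in chest 4 (prior 1/4): the guide opened chest 4, so this case is ruled out; weight (1/4)·0 = 0.
The weights sum to 1/6.
So P(the ruby in chest 2 | the guide opened chest 4) = (1/36) / (1/6) = 1/6.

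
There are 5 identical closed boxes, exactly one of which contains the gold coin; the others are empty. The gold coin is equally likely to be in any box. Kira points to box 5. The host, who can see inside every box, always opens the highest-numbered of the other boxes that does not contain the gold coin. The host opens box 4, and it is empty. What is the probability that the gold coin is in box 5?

Condition on the true location of the gold coin.
If it is in any of boxes 1, 2, 3, and 5 (prior 1/5 each): box 4 is the highest-numbered option available, probability 1; weight (1/5)·1 = 1/5 each.
If it is in box 4 (prior 1/5): the host opened box 4, so this case is ruled out; weight (1/5)·0 = 0.
The weights sum to 4/5.
So P(the gold coin in box 5 | the host opened box 4) = (1/5) / (4/5) = 1/4.

1/4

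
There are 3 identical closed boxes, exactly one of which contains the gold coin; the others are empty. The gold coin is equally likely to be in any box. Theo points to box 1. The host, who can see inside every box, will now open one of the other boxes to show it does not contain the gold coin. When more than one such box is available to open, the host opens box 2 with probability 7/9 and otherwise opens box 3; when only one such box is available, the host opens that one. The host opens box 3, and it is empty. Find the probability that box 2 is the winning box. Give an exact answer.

9/11

Condition on the true location of the gold coin.
If it is in box 1 (prior 1/3): box 2 is available but not opened, probability 2/9; weight (1/3)·(2/9) = 2/27.
If it is in box 2 (prior 1/3): only box 3 is available, probability 1; weight (1/3)·1 = 1/3.
If it is in box 3 (prior 1/3): the host opened box 3, so this case is ruled out; weight (1/3)·0 = 0.
The weights sum to 11/27.
So P(the gold coin in box 2 | the host opened box 3) = (1/3) / (11/27) = 9/11.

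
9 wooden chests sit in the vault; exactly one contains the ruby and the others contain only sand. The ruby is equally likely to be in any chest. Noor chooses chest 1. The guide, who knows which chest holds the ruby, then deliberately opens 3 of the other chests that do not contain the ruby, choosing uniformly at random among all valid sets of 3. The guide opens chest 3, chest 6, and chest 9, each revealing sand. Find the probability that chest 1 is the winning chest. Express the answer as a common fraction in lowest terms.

Condition on the true location of the ruby.
If it is in chest 1 (prior 1/9): the guide has 56 equally likely choices, so probability 1/56; weight (1/9)·(1/56) = 1/504.
If it is in any of chests 2, 4, 5, 7, and 8 (prior 1/9 each): the guide has 35 equally likely choices, so probability 1/35; weight (1/9)·(1/35) = 1/315 each.
If it is in any of chests 3, 6, and 9 (prior 1/9 each): that chest was opened and seen not to hold the prize — ruled out; weight (1/9)·0 = 0 each.
The weights sum to 1/56.
So P(the ruby in chest 1 | the guide opened chest 3, chest 6, and chest 9) = (1/504) / (1/56) = 1/9.

1/9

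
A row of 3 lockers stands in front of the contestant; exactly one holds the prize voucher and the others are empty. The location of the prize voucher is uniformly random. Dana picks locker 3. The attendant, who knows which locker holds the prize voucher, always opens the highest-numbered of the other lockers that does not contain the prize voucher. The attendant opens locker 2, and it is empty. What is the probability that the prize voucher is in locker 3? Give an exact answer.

Condition on the true location of the prize voucher.
If it is in either of lockers 1 and 3 (prior 1/3 each): locker 2 is the highest-numbered option available, probability 1; weight (1/3)·1 = 1/3 each.
If it is in locker 2 (prior 1/3): the attendant opened locker 2, so this case is ruled out; weight (1/3)·0 = 0.
The weights sum to 2/3.
So P(the prize voucher in locker 3 | the attendant opened locker 2) = (1/3) / (2/3) = 1/2.

1/2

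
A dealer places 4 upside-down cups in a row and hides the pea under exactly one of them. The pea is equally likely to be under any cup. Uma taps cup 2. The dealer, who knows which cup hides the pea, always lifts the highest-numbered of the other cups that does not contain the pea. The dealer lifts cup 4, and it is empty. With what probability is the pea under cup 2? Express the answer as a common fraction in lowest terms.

1/3

Apply Bayes' rule, conditioning on where the pea actually is.
If it is under any of cups 1, 2, and 3 (prior 1/4 each): cup 4 is the highest-numbered option available, probability 1; weight (1/4)·1 = 1/4 each.
If it is under cup 4 (prior 1/4): the dealer opened cup 4, so this case is ruled out; weight (1/4)·0 = 0.
The weights sum to 3/4.
So P(the pea under cup 2 | the dealer opened cup 4) = (1/4) / (3/4) = 1/3.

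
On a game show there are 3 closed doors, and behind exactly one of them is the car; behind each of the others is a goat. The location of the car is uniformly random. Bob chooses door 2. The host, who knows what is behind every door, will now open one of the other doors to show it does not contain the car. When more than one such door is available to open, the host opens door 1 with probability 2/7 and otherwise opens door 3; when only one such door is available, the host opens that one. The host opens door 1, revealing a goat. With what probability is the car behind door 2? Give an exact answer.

2/9

Consider each possible location of the car in turn.
If it is behind door 1 (prior 1/3): the host opened door 1, so this case is ruled out; weight (1/3)·0 = 0.
If it is behind door 2 (prior 1/3): door 1 is available, opened with probability 2/7; weight (1/3)·(2/7) = 2/21.
If it is behind door 3 (prior 1/3): only door 1 is available, probability 1; weight (1/3)·1 = 1/3.
The weights sum to 3/7.
So P(the car behind door 2 | the host opened door 1) = (2/21) / (3/7) = 2/9.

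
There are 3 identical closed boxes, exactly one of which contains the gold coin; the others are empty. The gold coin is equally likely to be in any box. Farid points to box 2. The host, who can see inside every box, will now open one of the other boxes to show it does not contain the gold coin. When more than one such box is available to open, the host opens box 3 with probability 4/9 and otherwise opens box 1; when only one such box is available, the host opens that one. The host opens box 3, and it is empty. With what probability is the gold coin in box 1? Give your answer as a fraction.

9/13

Consider each possible location of the gold coin in turn.
If it is in box 1 (prior 1/3): only box 3 is available, probability 1; weight (1/3)·1 = 1/3.
If it is in box 2 (prior 1/3): box 3 is available, opened with probability 4/9; weight (1/3)·(4/9) = 4/27.
If it is in box 3 (prior 1/3): the host opened box 3, so this case is ruled out; weight (1/3)·0 = 0.
The weights sum to 13/27.
So P(the gold coin in box 1 | the host opened box 3) = (1/3) / (13/27) = 9/13.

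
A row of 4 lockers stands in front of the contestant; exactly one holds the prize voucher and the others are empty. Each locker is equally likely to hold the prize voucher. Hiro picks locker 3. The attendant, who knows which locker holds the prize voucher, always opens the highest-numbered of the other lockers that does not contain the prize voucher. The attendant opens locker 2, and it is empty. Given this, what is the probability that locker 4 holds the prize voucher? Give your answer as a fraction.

1

Condition on the true location of the prize voucher.
If it is in either of lockers 1 and 3 (prior 1/4 each): the attendant would have opened locker 4 instead, probability 0; weight (1/4)·0 = 0 each.
If it is in locker 2 (prior 1/4): the attendant opened locker 2, so this case is ruled out; weight (1/4)·0 = 0.
If it is in locker 4 (prior 1/4): locker 2 is the highest-numbered option available, probability 1; weight (1/4)·1 = 1/4.
The weights sum to 1/4.
So P(the prize voucher in locker 4 | the attendant opened locker 2) = (1/4) / (1/4) = 1.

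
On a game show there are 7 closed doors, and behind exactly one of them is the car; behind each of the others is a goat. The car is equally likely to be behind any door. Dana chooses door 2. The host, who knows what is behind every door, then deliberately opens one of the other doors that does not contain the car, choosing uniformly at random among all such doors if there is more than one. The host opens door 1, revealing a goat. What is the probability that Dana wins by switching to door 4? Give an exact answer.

6/35

Consider each possible location of the car in turn.
If it is behind door 1 (prior 1/7): the host opened door 1, so this case is ruled out; weight (1/7)·0 = 0.
If it is behind door 2 (prior 1/7): the host has 6 equally likely choices, so probability 1/6; weight (1/7)·(1/6) = 1/42.
If it is behind any of doors 3, 4, 5, 6, and 7 (prior 1/7 each): the host has 5 equally likely choices, so probability 1/5; weight (1/7)·(1/5) = 1/35 each.
The weights sum to 1/6.
So P(the car behind door 4 | the host opened door 1) = (1/35) / (1/6) = 6/35.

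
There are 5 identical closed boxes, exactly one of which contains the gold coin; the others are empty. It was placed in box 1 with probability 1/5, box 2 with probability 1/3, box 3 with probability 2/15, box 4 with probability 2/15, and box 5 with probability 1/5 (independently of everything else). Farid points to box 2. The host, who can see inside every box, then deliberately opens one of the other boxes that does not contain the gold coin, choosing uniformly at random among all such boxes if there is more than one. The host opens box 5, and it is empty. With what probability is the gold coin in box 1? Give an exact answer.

12/43

Consider each possible location of the gold coin in turn.
If it is in box 1 (prior 1/5): the host has 3 equally likely choices, so probability 1/3; weight (1/5)·(1/3) = 1/15.
If it is in box 2 (prior 1/3): the host has 4 equally likely choices, so probability 1/4; weight (1/3)·(1/4) = 1/12.
If it is in either of boxes 3 and 4 (prior 2/15 each): the host has 3 equally likely choices, so probability 1/3; weight (2/15)·(1/3) = 2/45 each.
If it is in box 5 (prior 1/5): the host opened box 5, so this case is ruled out; weight (1/5)·0 = 0.
The weights sum to 43/180.
So P(the gold coin in box 1 | the host opened box 5) = (1/15) / (43/180) = 12/43.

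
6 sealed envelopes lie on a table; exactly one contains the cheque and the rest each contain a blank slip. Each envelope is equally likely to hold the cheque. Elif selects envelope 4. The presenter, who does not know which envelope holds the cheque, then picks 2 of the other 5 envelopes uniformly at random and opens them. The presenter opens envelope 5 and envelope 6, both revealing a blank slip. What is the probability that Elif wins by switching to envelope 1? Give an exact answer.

1/4

Consider each possible location of the cheque in turn.
If it is in any of envelopes 1, 2, 3, and 4 (prior 1/6 each): the presenter picks exactly this set with probability 1/10 regardless, and none is the prize; weight (1/6)·(1/10) = 1/60 each.
If it is in either of envelopes 5 and 6 (prior 1/6 each): that envelope was opened and seen not to hold the prize — ruled out; weight (1/6)·0 = 0 each.
The weights sum to 1/15.
So P(the cheque in envelope 1 | the presenter opened envelope 5 and envelope 6) = (1/60) / (1/15) = 1/4.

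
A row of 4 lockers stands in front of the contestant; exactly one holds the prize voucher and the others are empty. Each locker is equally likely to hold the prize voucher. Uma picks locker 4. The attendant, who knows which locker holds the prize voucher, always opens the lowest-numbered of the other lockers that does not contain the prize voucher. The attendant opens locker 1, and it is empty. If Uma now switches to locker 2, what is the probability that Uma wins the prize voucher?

1/3

Consider each possible location of the prize voucher in turn.
If it is in locker 1 (prior 1/4): the attendant opened locker 1, so this case is ruled out; weight (1/4)·0 = 0.
If it is in any of lockers 2, 3, and 4 (prior 1/4 each): locker 1 is the lowest-numbered option available, probability 1; weight (1/4)·1 = 1/4 each.
The weights sum to 3/4.
So P(the prize voucher in locker 2 | the attendant opened locker 1) = (1/4) / (3/4) = 1/3.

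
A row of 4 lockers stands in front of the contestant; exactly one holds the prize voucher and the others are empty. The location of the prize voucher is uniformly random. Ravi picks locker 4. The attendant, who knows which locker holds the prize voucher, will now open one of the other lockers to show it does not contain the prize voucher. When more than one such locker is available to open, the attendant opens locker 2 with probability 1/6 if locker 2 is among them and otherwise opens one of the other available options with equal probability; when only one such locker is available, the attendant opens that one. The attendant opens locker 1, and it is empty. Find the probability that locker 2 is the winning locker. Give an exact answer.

2/7

Condition on the true location of the prize voucher.
If it is in locker 1 (prior 1/4): the attendant opened locker 1, so this case is ruled out; weight (1/4)·0 = 0.
If it is in locker 2 (prior 1/4): locker 2 holds the prize so is unavailable; the attendant chooses uniformly among the 2 others, probability 1/2; weight (1/4)·(1/2) = 1/8.
If it is in locker 3 (prior 1/4): locker 2 is available but not opened, probability 5/6; weight (1/4)·(5/6) = 5/24.
If it is in locker 4 (prior 1/4): locker 2 is available but not opened; locker 1 gets probability (1 − 1/6)/2 = 5/12; weight (1/4)·(5/12) = 5/48.
The weights sum to 7/16.
So P(the prize voucher in locker 2 | the attendant opened locker 1) = (1/8) / (7/16) = 2/7.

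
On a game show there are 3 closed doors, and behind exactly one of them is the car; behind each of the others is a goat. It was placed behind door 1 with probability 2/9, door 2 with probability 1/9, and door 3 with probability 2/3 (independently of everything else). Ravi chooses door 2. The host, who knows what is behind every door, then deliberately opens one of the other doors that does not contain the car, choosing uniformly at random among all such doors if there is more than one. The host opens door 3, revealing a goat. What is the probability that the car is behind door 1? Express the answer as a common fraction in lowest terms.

4/5

Apply Bayes' rule, conditioning on where the car actually is.
If it is behind door 1 (prior 2/9): the host has no choice, probability 1; weight (2/9)·1 = 2/9.
If it is behind door 2 (prior 1/9): the host has 2 equally likely choices, so probability 1/2; weight (1/9)·(1/2) = 1/18.
If it is behind door 3 (prior 2/3): the host opened door 3, so this case is ruled out; weight (2/3)·0 = 0.
The weights sum to 5/18.
So P(the car behind door 1 | the host opened door 3) = (2/9) / (5/18) = 4/5.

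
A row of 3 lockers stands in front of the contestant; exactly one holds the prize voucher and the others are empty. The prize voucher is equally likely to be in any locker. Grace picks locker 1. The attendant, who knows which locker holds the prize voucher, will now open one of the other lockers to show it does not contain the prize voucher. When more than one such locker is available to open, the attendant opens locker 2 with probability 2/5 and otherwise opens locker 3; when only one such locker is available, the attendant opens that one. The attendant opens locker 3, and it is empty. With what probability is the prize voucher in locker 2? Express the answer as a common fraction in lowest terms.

Condition on the true location of the prize voucher.
If it is in locker 1 (prior 1/3): locker 2 is available but not opened, probability 3/5; weight (1/3)·(3/5) = 1/5.
If it is in locker 2 (prior 1/3): only locker 3 is available, probability 1; weight (1/3)·1 = 1/3.
If it is in locker 3 (prior 1/3): the attendant opened locker 3, so this case is ruled out; weight (1/3)·0 = 0.
The weights sum to 8/15.
So P(the prize voucher in locker 2 | the attendant opened locker 3) = (1/3) / (8/15) = 5/8.

5/8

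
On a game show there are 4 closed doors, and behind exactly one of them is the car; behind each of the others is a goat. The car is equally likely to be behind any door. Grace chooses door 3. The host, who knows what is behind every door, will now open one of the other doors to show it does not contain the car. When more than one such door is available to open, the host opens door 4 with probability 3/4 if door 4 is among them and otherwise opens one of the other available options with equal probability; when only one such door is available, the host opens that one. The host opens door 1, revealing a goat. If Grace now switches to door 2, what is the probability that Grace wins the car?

2/7

Consider each possible location of the car in turn.
If it is behind door 1 (prior 1/4): the host opened door 1, so this case is ruled out; weight (1/4)·0 = 0.
If it is behind door 2 (prior 1/4): door 4 is available but not opened, probability 1/4; weight (1/4)·(1/4) = 1/16.
If it is behind door 3 (prior 1/4): door 4 is available but not opened; door 1 gets probability (1 − 3/4)/2 = 1/8; weight (1/4)·(1/8) = 1/32.
If it is behind door 4 (prior 1/4): door 4 holds the prize so is unavailable; the host chooses uniformly among the 2 others, probability 1/2; weight (1/4)·(1/2) = 1/8.
The weights sum to 7/32.
So P(the car behind door 2 | the host opened door 1) = (1/16) / (7/32) = 2/7.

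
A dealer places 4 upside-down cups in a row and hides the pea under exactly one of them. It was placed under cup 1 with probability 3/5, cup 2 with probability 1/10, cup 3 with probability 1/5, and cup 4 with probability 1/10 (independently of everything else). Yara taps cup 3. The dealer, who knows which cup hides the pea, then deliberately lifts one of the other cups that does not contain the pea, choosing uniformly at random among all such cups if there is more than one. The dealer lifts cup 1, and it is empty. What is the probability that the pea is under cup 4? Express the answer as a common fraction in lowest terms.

Apply Bayes' rule, conditioning on where the pea actually is.
If it is under cup 1 (prior 3/5): the dealer opened cup 1, so this case is ruled out; weight (3/5)·0 = 0.
If it is under either of cups 2 and 4 (prior 1/10 each): the dealer has 2 equally likely choices, so probability 1/2; weight (1/10)·(1/2) = 1/20 each.
If it is under cup 3 (prior 1/5): the dealer has 3 equally likely choices, so probability 1/3; weight (1/5)·(1/3) = 1/15.
The weights sum to 1/6.
So P(the pea under cup 4 | the dealer opened cup 1) = (1/20) / (1/6) = 3/10.

3/10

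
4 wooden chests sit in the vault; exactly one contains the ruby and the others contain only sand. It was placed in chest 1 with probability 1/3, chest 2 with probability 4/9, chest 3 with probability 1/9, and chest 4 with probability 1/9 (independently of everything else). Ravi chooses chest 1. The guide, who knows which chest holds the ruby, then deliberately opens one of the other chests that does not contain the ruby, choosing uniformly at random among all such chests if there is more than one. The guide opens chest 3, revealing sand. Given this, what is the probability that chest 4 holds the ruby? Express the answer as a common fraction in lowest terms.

Consider each possible location of the ruby in turn.
If it is in chest 1 (prior 1/3): the guide has 3 equally likely choices, so probability 1/3; weight (1/3)·(1/3) = 1/9.
If it is in chest 2 (prior 4/9): the guide has 2 equally likely choices, so probability 1/2; weight (4/9)·(1/2) = 2/9.
If it is in chest 3 (prior 1/9): the guide opened chest 3, so this case is ruled out; weight (1/9)·0 = 0.
If it is in chest 4 (prior 1/9): the guide has 2 equally likely choices, so probability 1/2; weight (1/9)·(1/2) = 1/18.
The weights sum to 7/18.
So P(the ruby in chest 4 | the guide opened chest 3) = (1/18) / (7/18) = 1/7.

1/7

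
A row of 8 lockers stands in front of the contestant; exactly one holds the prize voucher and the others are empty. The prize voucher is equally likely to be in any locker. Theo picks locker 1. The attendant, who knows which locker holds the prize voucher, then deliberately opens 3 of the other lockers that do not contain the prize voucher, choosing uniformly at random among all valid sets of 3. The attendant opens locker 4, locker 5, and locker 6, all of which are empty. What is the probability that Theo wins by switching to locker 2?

7/32

Apply Bayes' rule, conditioning on where the prize voucher actually is.
If it is in locker 1 (prior 1/8): the attendant has 35 equally likely choices, so probability 1/35; weight (1/8)·(1/35) = 1/280.
If it is in any of lockers 2, 3, 7, and 8 (prior 1/8 each): the attendant has 20 equally likely choices, so probability 1/20; weight (1/8)·(1/20) = 1/160 each.
If it is in any of lockers 4, 5, and 6 (prior 1/8 each): that locker was opened and seen not to hold the prize — ruled out; weight (1/8)·0 = 0 each.
The weights sum to 1/35.
So P(the prize voucher in locker 2 | the attendant opened locker 4, locker 5, and locker 6) = (1/160) / (1/35) = 7/32.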